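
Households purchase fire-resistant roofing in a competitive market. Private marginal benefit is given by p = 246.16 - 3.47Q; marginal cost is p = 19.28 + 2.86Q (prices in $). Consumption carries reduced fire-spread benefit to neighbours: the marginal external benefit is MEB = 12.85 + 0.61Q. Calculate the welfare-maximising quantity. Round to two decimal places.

Social marginal benefit = demand + MEB = 259.01 - 2.86Q.
Set SMB = MC: 259.01 - 2.86Q = 19.28 + 2.86Q → Q* = 41.9108.

Q* = 41.91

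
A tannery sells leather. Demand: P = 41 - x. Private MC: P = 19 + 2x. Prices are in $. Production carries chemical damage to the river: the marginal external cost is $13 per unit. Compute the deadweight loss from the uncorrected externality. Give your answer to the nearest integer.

Market equilibrium (private): 19 + 2x = 41 - x → x_m = 7.3333.
Social marginal cost = private MC + MEC = 32 + 2x.
Set SMC = demand: 32 + 2x = 41 - x → x* = 3.0000.
The loss is the area between SMC and demand from x* to x_m; with linear curves that's a triangle of height MEC(x_m).
DWL = ½ × 4.3333 × 13.0000 = 28.1665.

DWL = $28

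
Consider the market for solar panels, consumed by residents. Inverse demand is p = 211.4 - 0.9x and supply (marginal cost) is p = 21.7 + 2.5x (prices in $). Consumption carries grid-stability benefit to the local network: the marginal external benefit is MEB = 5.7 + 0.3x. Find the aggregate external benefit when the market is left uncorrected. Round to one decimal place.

Market equilibrium (private): 21.7 + 2.5x = 211.4 - 0.9x → x_m = 55.7941.
Total external benefit = ∫₀^{x_m} (5.7 + 0.3x) dx = 5.7×55.7941 + ½×0.3×55.7941² = 784.9736.

$785.0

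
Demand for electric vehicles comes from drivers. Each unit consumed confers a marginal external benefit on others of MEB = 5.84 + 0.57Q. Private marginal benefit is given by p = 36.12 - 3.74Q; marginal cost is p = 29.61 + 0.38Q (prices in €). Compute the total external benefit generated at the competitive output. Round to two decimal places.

€9.94

Market equilibrium (private): 29.61 + 0.38Q = 36.12 - 3.74Q → Q_m = 1.5801.
Total external benefit = ∫₀^{Q_m} (5.84 + 0.57Q) dQ = 5.84×1.5801 + ½×0.57×1.5801² = 9.9393.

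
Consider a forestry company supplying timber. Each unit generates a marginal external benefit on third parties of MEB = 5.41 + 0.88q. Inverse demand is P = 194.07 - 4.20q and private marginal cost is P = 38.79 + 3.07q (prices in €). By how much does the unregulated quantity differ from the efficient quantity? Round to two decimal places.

3.79 units

Market equilibrium (private): 38.79 + 3.07q = 194.07 - 4.20q → q_m = 21.3590.
Social marginal cost = private MC − MEB = 33.38 + 2.19q.
Set SMC = demand: 33.38 + 2.19q = 194.07 - 4.20q → q* = 25.1471.
Gap = |21.3590 − 25.1471| = 3.7881.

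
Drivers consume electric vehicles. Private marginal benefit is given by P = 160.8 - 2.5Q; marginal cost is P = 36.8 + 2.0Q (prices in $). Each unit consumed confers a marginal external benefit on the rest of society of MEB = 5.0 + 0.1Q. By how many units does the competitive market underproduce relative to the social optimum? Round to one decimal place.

Market equilibrium (private): 36.8 + 2.0Q = 160.8 - 2.5Q → Q_m = 27.5556.
Social marginal benefit = demand + MEB = 165.8 - 2.4Q.
Set SMB = MC: 165.8 - 2.4Q = 36.8 + 2.0Q → Q* = 29.3182.
Gap = |27.5556 − 29.3182| = 1.7626.

1.8 units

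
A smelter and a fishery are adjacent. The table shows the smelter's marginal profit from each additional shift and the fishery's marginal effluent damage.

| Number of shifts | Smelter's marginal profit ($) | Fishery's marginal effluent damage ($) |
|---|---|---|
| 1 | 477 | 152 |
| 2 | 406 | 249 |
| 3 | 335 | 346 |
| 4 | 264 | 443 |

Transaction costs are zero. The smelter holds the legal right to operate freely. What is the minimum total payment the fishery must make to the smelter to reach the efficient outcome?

Left alone the smelter would choose level 4 (marginal profit stays positive).
Efficient level: k* = 2 (marginal profit ≥ marginal effluent damage through 2).
The fishery must at least cover the smelter's forgone profit from cutting 4→2: 335 + 264 = 599.

$599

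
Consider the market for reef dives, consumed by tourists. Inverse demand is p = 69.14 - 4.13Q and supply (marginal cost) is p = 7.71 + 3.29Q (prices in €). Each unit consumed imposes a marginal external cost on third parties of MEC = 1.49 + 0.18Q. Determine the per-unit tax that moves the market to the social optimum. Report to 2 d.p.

Social marginal benefit = demand − MEC = 67.65 - 4.31Q.
Set SMB = MC: 67.65 - 4.31Q = 7.71 + 3.29Q → Q* = 7.8868.
The Pigouvian tax equals MEC at Q*: 1.49 + 0.18×7.8868 = 2.9096.

tax = €2.91 per unit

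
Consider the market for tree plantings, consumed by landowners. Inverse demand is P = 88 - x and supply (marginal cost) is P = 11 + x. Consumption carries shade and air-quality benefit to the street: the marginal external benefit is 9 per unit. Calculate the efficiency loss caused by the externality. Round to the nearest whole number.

Market equilibrium (private): 11 + x = 88 - x → x_m = 38.5000.
Social marginal benefit = demand + MEB = 97 - x.
Set SMB = MC: 97 - x = 11 + x → x* = 43.0000.
Between x* and x_m the wedge SMB − MC runs linearly from 0 to MEB(x_m), so the loss is a triangle.
DWL = ½ × 4.5000 × 9.0000 = 20.2500.

DWL = 20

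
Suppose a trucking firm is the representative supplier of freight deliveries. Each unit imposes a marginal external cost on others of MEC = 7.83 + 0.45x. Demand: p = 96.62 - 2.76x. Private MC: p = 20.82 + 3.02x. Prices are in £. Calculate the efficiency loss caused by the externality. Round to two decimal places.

DWL = £15.13

Market equilibrium (private): 20.82 + 3.02x = 96.62 - 2.76x → x_m = 13.1142.
Social marginal cost = private MC + MEC = 28.65 + 3.47x.
Set SMC = demand: 28.65 + 3.47x = 96.62 - 2.76x → x* = 10.9101.
The welfare-loss triangle has base |x_m − x*| and height MEC(x_m) (the vertical gap between SMC and demand is zero at x* and MEC at x_m).
DWL = ½ × 2.2041 × 13.7314 = 15.1327.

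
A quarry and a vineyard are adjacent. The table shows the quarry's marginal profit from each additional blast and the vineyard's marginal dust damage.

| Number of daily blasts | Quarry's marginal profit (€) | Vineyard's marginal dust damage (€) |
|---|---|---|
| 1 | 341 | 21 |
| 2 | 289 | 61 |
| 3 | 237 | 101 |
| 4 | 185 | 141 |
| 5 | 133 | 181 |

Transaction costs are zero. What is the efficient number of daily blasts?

4

Bargaining reaches the level where marginal profit last exceeds marginal dust damage.
That holds through level 4 (185 ≥ 141) but not at 5 (133 < 181).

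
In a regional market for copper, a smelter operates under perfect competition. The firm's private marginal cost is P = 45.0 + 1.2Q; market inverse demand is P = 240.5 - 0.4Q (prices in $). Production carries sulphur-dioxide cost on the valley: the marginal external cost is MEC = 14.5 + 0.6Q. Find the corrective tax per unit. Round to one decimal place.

tax = $63.9 per unit

Social marginal cost = private MC + MEC = 59.5 + 1.8Q.
Set SMC = demand: 59.5 + 1.8Q = 240.5 - 0.4Q → Q* = 82.2727.
The Pigouvian tax equals MEC at Q*: 14.5 + 0.6×82.2727 = 63.8636.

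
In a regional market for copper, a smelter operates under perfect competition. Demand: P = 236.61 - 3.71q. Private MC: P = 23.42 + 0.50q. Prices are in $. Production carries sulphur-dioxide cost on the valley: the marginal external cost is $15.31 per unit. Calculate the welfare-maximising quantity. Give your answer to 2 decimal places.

Social marginal cost = private MC + MEC = 38.73 + 0.50q.
Set SMC = demand: 38.73 + 0.50q = 236.61 - 3.71q → q* = 47.0024.

q* = 47.00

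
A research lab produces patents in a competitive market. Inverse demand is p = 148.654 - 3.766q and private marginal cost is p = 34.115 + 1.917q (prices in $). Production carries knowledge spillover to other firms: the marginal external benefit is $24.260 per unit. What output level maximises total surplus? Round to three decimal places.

Social marginal cost = private MC − MEB = 9.855 + 1.917q.
Set SMC = demand: 9.855 + 1.917q = 148.654 - 3.766q → q* = 24.4235.

q* = 24.424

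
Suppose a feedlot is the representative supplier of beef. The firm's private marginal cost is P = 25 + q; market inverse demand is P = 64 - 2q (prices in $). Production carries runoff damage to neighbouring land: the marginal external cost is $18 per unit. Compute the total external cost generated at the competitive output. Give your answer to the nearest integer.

$234

Market equilibrium (private): 25 + q = 64 - 2q → q_m = 13.0000.
Total external cost = MEC × q_m = 18 × 13.0000 = 234.0000.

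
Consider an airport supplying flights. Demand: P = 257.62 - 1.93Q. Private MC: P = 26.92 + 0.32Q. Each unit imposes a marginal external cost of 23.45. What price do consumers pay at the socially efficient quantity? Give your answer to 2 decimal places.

P = 79.85

Social marginal cost = private MC + MEC = 50.37 + 0.32Q.
Set SMC = demand: 50.37 + 0.32Q = 257.62 - 1.93Q → Q* = 92.1111.
Consumer price on the demand curve at Q*: 257.62 − 1.93×92.1111 = 79.8456.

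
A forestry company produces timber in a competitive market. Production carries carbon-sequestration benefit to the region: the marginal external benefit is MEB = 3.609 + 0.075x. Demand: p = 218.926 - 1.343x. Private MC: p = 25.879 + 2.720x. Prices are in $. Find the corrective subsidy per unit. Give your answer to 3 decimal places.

Social marginal cost = private MC − MEB = 22.270 + 2.645x.
Set SMC = demand: 22.270 + 2.645x = 218.926 - 1.343x → x* = 49.3119.
The Pigouvian subsidy equals MEB at x*: 3.609 + 0.075×49.3119 = 7.3074.

subsidy = $7.307 per unit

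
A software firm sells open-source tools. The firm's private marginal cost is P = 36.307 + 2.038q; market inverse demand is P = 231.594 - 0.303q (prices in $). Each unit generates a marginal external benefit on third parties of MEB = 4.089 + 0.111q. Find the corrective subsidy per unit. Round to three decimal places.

subsidy = $14.013 per unit

Social marginal cost = private MC − MEB = 32.218 + 1.927q.
Set SMC = demand: 32.218 + 1.927q = 231.594 - 0.303q → q* = 89.4063.
The Pigouvian subsidy equals MEB at q*: 4.089 + 0.111×89.4063 = 14.0131.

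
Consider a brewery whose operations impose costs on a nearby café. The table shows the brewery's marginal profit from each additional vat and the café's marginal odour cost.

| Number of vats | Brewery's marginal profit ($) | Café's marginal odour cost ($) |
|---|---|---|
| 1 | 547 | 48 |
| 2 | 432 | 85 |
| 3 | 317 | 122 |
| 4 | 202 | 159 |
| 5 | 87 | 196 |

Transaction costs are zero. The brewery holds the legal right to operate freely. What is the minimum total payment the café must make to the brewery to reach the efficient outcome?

$87

Left alone the brewery would choose level 5 (marginal profit stays positive).
Efficient level: k* = 4 (marginal profit ≥ marginal odour cost through 4).
The café must at least cover the brewery's forgone profit from cutting 5→4: 87 = 87.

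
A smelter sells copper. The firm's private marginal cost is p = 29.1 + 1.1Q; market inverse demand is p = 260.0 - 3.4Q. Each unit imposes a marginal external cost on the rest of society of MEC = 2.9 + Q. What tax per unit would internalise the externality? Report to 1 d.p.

tax = 44.4 per unit

Social marginal cost = private MC + MEC = 32.0 + 2.1Q.
Set SMC = demand: 32.0 + 2.1Q = 260.0 - 3.4Q → Q* = 41.4545.
The Pigouvian tax equals MEC at Q*: 2.9 + 1.0×41.4545 = 44.3545.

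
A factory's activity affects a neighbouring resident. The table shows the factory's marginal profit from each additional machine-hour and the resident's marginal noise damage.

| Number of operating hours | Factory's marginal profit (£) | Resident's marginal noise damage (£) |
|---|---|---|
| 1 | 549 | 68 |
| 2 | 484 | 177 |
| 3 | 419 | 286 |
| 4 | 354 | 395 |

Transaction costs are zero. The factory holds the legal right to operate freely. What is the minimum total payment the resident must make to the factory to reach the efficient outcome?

£354

Left alone the factory would choose level 4 (marginal profit stays positive).
Efficient level: k* = 3 (marginal profit ≥ marginal noise damage through 3).
The resident must at least cover the factory's forgone profit from cutting 4→3: 354 = 354.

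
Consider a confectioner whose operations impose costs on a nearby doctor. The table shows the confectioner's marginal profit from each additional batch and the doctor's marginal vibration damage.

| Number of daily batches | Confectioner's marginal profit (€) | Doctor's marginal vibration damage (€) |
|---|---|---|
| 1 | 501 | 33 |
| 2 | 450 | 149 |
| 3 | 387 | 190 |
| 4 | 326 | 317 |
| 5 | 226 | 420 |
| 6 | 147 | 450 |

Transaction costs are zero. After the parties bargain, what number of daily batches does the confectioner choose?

4

Bargaining reaches the level where marginal profit last exceeds marginal vibration damage.
That holds through level 4 (326 ≥ 317) but not at 5 (226 < 420).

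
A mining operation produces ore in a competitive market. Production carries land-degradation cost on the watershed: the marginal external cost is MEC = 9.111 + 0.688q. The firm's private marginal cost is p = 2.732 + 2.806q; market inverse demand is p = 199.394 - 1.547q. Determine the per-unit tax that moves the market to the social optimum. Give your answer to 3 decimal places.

tax = 34.708 per unit

Social marginal cost = private MC + MEC = 11.843 + 3.494q.
Set SMC = demand: 11.843 + 3.494q = 199.394 - 1.547q → q* = 37.2051.
The Pigouvian tax equals MEC at q*: 9.111 + 0.688×37.2051 = 34.7081.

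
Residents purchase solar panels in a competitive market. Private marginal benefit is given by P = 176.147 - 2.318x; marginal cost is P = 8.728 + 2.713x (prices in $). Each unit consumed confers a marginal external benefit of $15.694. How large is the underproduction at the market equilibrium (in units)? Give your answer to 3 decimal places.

3.119 units

Market equilibrium (private): 8.728 + 2.713x = 176.147 - 2.318x → x_m = 33.2775.
Social marginal benefit = demand + MEB = 191.841 - 2.318x.
Set SMB = MC: 191.841 - 2.318x = 8.728 + 2.713x → x* = 36.3969.
Gap = |33.2775 − 36.3969| = 3.1194.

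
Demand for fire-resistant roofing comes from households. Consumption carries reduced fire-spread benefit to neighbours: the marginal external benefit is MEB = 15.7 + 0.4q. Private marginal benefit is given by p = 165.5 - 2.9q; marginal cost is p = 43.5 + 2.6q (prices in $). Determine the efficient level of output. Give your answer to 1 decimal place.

Social marginal benefit = demand + MEB = 181.2 - 2.5q.
Set SMB = MC: 181.2 - 2.5q = 43.5 + 2.6q → q* = 27.0000.

q* = 27.0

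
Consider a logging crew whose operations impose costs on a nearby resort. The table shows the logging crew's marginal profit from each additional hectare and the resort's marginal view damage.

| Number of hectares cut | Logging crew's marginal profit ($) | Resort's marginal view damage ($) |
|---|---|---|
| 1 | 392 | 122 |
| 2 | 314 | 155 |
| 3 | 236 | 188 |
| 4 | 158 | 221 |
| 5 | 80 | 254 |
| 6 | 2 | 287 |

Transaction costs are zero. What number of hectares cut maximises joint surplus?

Bargaining reaches the level where marginal profit last exceeds marginal view damage.
That holds through level 3 (236 ≥ 188) but not at 4 (158 < 221).

3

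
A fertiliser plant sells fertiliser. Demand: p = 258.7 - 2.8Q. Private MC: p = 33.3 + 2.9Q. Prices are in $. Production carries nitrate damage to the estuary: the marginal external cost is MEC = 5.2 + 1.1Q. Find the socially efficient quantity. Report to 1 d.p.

Q* = 32.4

Social marginal cost = private MC + MEC = 38.5 + 4.0Q.
Set SMC = demand: 38.5 + 4.0Q = 258.7 - 2.8Q → Q* = 32.3824.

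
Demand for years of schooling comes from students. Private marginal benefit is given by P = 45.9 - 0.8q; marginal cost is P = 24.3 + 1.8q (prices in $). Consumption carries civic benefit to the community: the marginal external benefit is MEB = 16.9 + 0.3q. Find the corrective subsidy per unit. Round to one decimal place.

subsidy = $21.9 per unit

Social marginal benefit = demand + MEB = 62.8 - 0.5q.
Set SMB = MC: 62.8 - 0.5q = 24.3 + 1.8q → q* = 16.7391.
The Pigouvian subsidy equals MEB at q*: 16.9 + 0.3×16.7391 = 21.9217.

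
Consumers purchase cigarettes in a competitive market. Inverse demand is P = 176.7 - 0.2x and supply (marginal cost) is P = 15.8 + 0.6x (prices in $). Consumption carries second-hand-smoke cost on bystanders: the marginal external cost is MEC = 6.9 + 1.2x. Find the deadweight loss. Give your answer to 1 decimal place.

Market equilibrium (private): 15.8 + 0.6x = 176.7 - 0.2x → x_m = 201.1250.
Social marginal benefit = demand − MEC = 169.8 - 1.4x.
Set SMB = MC: 169.8 - 1.4x = 15.8 + 0.6x → x* = 77.0000.
Height of the DWL triangle at x_m is MC(x_m) − SMB(x_m) = MEC(x_m) = 248.2500.
DWL = ½ × 124.1250 × 248.2500 = 15407.0156.

DWL = $15407.0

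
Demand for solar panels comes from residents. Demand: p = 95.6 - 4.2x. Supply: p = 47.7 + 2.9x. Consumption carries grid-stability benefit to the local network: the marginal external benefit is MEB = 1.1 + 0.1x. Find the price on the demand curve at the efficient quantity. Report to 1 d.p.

Social marginal benefit = demand + MEB = 96.7 - 4.1x.
Set SMB = MC: 96.7 - 4.1x = 47.7 + 2.9x → x* = 7.0000.
Consumer price on the demand curve at x*: 95.6 − 4.2×7.0000 = 66.2000.

P = 66.2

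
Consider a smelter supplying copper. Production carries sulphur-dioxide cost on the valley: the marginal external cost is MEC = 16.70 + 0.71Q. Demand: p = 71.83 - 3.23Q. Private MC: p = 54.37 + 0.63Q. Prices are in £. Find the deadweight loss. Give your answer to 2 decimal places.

DWL = £43.38

Market equilibrium (private): 54.37 + 0.63Q = 71.83 - 3.23Q → Q_m = 4.5233.
Social marginal cost = private MC + MEC = 71.07 + 1.34Q.
Set SMC = demand: 71.07 + 1.34Q = 71.83 - 3.23Q → Q* = 0.1663.
Between Q* and Q_m the wedge SMC − demand runs linearly from 0 to MEC(Q_m), so the loss is a triangle.
DWL = ½ × 4.3570 × 19.9116 = 43.3774.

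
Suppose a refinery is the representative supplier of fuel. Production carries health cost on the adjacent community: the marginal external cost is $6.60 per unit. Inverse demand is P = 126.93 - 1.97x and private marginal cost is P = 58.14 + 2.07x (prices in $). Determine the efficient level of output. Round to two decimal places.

x* = 15.39

Social marginal cost = private MC + MEC = 64.74 + 2.07x.
Set SMC = demand: 64.74 + 2.07x = 126.93 - 1.97x → x* = 15.3936.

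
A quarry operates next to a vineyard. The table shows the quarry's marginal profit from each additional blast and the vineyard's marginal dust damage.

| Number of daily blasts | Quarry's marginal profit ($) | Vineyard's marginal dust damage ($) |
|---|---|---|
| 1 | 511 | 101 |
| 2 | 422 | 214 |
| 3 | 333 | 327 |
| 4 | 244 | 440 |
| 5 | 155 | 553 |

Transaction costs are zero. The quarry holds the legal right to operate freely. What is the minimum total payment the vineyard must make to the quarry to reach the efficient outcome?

Left alone the quarry would choose level 5 (marginal profit stays positive).
Efficient level: k* = 3 (marginal profit ≥ marginal dust damage through 3).
The vineyard must at least cover the quarry's forgone profit from cutting 5→3: 244 + 155 = 399.

$399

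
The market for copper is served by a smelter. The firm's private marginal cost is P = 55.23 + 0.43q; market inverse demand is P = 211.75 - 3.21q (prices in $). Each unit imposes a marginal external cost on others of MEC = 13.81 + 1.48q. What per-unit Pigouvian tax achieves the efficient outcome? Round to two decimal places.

tax = $55.06 per unit

Social marginal cost = private MC + MEC = 69.04 + 1.91q.
Set SMC = demand: 69.04 + 1.91q = 211.75 - 3.21q → q* = 27.8730.
The Pigouvian tax equals MEC at q*: 13.81 + 1.48×27.8730 = 55.0620.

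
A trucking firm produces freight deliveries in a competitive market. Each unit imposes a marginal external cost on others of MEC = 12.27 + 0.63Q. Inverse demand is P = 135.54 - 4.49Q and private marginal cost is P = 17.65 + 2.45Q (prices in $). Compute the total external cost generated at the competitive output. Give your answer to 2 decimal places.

$299.33

Market equilibrium (private): 17.65 + 2.45Q = 135.54 - 4.49Q → Q_m = 16.9870.
Total external cost = ∫₀^{Q_m} (12.27 + 0.63Q) dQ = 12.27×16.9870 + ½×0.63×16.9870² = 299.3263.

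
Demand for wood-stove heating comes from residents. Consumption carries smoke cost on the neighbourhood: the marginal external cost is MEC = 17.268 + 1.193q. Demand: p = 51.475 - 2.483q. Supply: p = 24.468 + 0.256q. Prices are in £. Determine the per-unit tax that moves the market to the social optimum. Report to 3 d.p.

tax = £20.223 per unit

Social marginal benefit = demand − MEC = 34.207 - 3.676q.
Set SMB = MC: 34.207 - 3.676q = 24.468 + 0.256q → q* = 2.4769.
The Pigouvian tax equals MEC at q*: 17.268 + 1.193×2.4769 = 20.2229.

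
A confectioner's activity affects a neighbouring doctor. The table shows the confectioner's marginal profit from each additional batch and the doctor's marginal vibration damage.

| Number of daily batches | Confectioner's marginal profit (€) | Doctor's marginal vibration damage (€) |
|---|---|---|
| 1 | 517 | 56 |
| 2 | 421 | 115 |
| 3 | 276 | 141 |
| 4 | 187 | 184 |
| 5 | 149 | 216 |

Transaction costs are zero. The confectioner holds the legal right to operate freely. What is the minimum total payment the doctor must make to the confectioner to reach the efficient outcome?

Left alone the confectioner would choose level 5 (marginal profit stays positive).
Efficient level: k* = 4 (marginal profit ≥ marginal vibration damage through 4).
The doctor must at least cover the confectioner's forgone profit from cutting 5→4: 149 = 149.

€149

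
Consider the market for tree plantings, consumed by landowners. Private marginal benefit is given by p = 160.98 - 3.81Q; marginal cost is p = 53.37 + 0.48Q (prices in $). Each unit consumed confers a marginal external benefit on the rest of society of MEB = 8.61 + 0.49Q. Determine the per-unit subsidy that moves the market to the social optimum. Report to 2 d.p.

Social marginal benefit = demand + MEB = 169.59 - 3.32Q.
Set SMB = MC: 169.59 - 3.32Q = 53.37 + 0.48Q → Q* = 30.5842.
The Pigouvian subsidy equals MEB at Q*: 8.61 + 0.49×30.5842 = 23.5963.

subsidy = $23.60 per unit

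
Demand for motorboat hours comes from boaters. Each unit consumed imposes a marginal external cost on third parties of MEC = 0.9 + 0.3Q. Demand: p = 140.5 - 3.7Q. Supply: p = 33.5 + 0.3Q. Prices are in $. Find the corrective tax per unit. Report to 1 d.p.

tax = $8.3 per unit

Social marginal benefit = demand − MEC = 139.6 - 4.0Q.
Set SMB = MC: 139.6 - 4.0Q = 33.5 + 0.3Q → Q* = 24.6744.
The Pigouvian tax equals MEC at Q*: 0.9 + 0.3×24.6744 = 8.3023.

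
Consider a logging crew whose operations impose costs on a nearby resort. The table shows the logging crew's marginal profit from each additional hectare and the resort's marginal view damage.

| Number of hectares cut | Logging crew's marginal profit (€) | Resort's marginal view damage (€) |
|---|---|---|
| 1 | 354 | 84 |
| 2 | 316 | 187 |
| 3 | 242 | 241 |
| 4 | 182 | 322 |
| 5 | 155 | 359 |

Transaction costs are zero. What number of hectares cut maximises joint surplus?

Bargaining reaches the level where marginal profit last exceeds marginal view damage.
That holds through level 3 (242 ≥ 241) but not at 4 (182 < 322).

3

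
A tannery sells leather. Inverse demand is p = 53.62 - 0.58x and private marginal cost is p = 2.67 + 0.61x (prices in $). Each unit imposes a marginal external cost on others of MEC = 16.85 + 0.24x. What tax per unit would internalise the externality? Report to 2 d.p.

Social marginal cost = private MC + MEC = 19.52 + 0.85x.
Set SMC = demand: 19.52 + 0.85x = 53.62 - 0.58x → x* = 23.8462.
The Pigouvian tax equals MEC at x*: 16.85 + 0.24×23.8462 = 22.5731.

tax = $22.57 per unit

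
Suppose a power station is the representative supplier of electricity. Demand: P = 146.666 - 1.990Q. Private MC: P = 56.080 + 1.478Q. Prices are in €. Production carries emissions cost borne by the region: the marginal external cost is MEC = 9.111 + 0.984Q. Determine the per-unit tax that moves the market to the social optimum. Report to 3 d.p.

Social marginal cost = private MC + MEC = 65.191 + 2.462Q.
Set SMC = demand: 65.191 + 2.462Q = 146.666 - 1.990Q → Q* = 18.3008.
The Pigouvian tax equals MEC at Q*: 9.111 + 0.984×18.3008 = 27.1190.

tax = €27.119 per unit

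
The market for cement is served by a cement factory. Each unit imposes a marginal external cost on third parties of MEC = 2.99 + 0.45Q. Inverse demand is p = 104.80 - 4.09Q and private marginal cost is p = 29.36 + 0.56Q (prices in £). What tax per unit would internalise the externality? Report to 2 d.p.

tax = £9.38 per unit

Social marginal cost = private MC + MEC = 32.35 + 1.01Q.
Set SMC = demand: 32.35 + 1.01Q = 104.80 - 4.09Q → Q* = 14.2059.
The Pigouvian tax equals MEC at Q*: 2.99 + 0.45×14.2059 = 9.3827.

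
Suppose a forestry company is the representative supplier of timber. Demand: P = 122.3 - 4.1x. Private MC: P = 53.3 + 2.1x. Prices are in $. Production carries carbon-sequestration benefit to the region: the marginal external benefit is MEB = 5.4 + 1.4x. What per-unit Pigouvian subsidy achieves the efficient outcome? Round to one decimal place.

subsidy = $27.1 per unit

Social marginal cost = private MC − MEB = 47.9 + 0.7x.
Set SMC = demand: 47.9 + 0.7x = 122.3 - 4.1x → x* = 15.5000.
The Pigouvian subsidy equals MEB at x*: 5.4 + 1.4×15.5000 = 27.1000.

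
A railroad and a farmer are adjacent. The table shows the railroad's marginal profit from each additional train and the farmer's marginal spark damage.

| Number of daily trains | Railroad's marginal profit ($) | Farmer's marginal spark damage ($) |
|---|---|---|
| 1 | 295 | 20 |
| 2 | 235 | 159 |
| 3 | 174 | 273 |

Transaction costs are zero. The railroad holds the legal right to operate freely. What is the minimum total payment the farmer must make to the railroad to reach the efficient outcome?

$174

Left alone the railroad would choose level 3 (marginal profit stays positive).
Efficient level: k* = 2 (marginal profit ≥ marginal spark damage through 2).
The farmer must at least cover the railroad's forgone profit from cutting 3→2: 174 = 174.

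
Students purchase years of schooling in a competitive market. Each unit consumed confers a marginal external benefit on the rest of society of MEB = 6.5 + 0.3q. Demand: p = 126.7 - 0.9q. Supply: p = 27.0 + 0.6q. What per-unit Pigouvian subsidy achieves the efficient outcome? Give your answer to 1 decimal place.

subsidy = 33.1 per unit

Social marginal benefit = demand + MEB = 133.2 - 0.6q.
Set SMB = MC: 133.2 - 0.6q = 27.0 + 0.6q → q* = 88.5000.
The Pigouvian subsidy equals MEB at q*: 6.5 + 0.3×88.5000 = 33.0500.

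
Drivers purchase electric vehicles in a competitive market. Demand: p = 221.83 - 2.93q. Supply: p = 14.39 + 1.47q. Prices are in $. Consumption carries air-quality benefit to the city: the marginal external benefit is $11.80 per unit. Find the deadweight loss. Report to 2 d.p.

DWL = $15.82

Market equilibrium (private): 14.39 + 1.47q = 221.83 - 2.93q → q_m = 47.1455.
Social marginal benefit = demand + MEB = 233.63 - 2.93q.
Set SMB = MC: 233.63 - 2.93q = 14.39 + 1.47q → q* = 49.8273.
Between q* and q_m the wedge SMB − MC runs linearly from 0 to MEB(q_m), so the loss is a triangle.
DWL = ½ × 2.6818 × 11.8000 = 15.8226.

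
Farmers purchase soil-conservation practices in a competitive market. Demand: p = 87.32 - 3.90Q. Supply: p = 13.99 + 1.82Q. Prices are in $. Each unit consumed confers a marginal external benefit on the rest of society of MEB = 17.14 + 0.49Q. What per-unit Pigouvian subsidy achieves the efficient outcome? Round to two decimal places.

Social marginal benefit = demand + MEB = 104.46 - 3.41Q.
Set SMB = MC: 104.46 - 3.41Q = 13.99 + 1.82Q → Q* = 17.2983.
The Pigouvian subsidy equals MEB at Q*: 17.14 + 0.49×17.2983 = 25.6162.

subsidy = $25.62 per unit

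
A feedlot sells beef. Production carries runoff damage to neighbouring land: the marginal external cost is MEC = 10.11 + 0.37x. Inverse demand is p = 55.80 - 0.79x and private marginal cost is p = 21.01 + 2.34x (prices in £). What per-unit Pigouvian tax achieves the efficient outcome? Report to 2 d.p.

tax = £12.72 per unit

Social marginal cost = private MC + MEC = 31.12 + 2.71x.
Set SMC = demand: 31.12 + 2.71x = 55.80 - 0.79x → x* = 7.0514.
The Pigouvian tax equals MEC at x*: 10.11 + 0.37×7.0514 = 12.7190.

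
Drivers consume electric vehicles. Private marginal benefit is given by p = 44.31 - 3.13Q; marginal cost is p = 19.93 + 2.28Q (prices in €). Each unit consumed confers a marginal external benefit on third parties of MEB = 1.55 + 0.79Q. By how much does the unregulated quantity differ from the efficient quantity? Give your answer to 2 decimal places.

1.11 units

Market equilibrium (private): 19.93 + 2.28Q = 44.31 - 3.13Q → Q_m = 4.5065.
Social marginal benefit = demand + MEB = 45.86 - 2.34Q.
Set SMB = MC: 45.86 - 2.34Q = 19.93 + 2.28Q → Q* = 5.6126.
Gap = |4.5065 − 5.6126| = 1.1061.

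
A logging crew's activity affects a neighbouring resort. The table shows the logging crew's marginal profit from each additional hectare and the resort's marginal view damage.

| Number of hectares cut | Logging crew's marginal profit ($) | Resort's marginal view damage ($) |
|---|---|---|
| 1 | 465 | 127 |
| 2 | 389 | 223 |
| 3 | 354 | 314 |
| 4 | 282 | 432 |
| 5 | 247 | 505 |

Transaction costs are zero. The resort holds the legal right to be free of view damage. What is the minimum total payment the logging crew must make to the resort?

$664

Efficient level: marginal profit ≥ marginal view damage through level 3, so k* = 3.
With the resort holding the right, the logging crew must at least compensate total damage at k*: 127 + 223 + 314 = 664.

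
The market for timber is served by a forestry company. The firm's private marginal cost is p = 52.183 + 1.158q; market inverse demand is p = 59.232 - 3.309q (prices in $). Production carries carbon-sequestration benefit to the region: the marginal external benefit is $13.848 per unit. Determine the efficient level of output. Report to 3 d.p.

Social marginal cost = private MC − MEB = 38.335 + 1.158q.
Set SMC = demand: 38.335 + 1.158q = 59.232 - 3.309q → q* = 4.6781.

q* = 4.678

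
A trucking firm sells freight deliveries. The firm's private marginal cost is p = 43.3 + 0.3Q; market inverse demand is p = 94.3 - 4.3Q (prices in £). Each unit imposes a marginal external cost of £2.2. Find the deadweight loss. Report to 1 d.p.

Market equilibrium (private): 43.3 + 0.3Q = 94.3 - 4.3Q → Q_m = 11.0870.
Social marginal cost = private MC + MEC = 45.5 + 0.3Q.
Set SMC = demand: 45.5 + 0.3Q = 94.3 - 4.3Q → Q* = 10.6087.
Between Q* and Q_m the wedge SMC − demand runs linearly from 0 to MEC(Q_m), so the loss is a triangle.
DWL = ½ × 0.4783 × 2.2000 = 0.5261.

DWL = £0.5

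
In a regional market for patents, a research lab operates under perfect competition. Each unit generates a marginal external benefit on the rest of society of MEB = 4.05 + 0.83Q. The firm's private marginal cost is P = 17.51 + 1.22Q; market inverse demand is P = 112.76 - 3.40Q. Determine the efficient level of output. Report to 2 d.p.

Q* = 26.20

Social marginal cost = private MC − MEB = 13.46 + 0.39Q.
Set SMC = demand: 13.46 + 0.39Q = 112.76 - 3.40Q → Q* = 26.2005.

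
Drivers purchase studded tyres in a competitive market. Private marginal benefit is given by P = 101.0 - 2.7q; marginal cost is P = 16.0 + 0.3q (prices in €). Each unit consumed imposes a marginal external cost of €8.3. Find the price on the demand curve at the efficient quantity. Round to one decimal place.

P = €32.0

Social marginal benefit = demand − MEC = 92.7 - 2.7q.
Set SMB = MC: 92.7 - 2.7q = 16.0 + 0.3q → q* = 25.5667.
Consumer price on the demand curve at q*: 101.0 − 2.7×25.5667 = 31.9699.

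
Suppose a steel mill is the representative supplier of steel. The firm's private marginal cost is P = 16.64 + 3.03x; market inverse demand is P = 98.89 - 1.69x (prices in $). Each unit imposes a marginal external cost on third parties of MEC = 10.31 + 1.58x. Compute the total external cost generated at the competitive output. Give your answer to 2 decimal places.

Market equilibrium (private): 16.64 + 3.03x = 98.89 - 1.69x → x_m = 17.4258.
Total external cost = ∫₀^{x_m} (10.31 + 1.58x) dx = 10.31×17.4258 + ½×1.58×17.4258² = 419.5502.

$419.55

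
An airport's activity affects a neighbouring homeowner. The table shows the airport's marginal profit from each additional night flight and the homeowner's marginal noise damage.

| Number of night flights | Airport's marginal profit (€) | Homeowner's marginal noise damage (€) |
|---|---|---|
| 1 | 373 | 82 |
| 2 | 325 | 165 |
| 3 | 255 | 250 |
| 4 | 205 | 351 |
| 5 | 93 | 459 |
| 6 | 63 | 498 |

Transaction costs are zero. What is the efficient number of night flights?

Bargaining reaches the level where marginal profit last exceeds marginal noise damage.
That holds through level 3 (255 ≥ 250) but not at 4 (205 < 351).

3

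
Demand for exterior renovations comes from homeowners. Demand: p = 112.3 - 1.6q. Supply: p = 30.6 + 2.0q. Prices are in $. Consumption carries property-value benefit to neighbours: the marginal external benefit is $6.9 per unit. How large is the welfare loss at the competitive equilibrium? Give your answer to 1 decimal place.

Market equilibrium (private): 30.6 + 2.0q = 112.3 - 1.6q → q_m = 22.6944.
Social marginal benefit = demand + MEB = 119.2 - 1.6q.
Set SMB = MC: 119.2 - 1.6q = 30.6 + 2.0q → q* = 24.6111.
The loss is the area between SMB and MC from q* to q_m; with linear curves that's a triangle of height MEB(q_m).
DWL = ½ × 1.9167 × 6.9000 = 6.6126.

DWL = $6.6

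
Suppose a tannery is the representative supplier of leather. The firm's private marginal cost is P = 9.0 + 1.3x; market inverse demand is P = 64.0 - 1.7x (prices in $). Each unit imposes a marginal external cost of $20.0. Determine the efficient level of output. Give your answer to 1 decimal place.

x* = 11.7

Social marginal cost = private MC + MEC = 29.0 + 1.3x.
Set SMC = demand: 29.0 + 1.3x = 64.0 - 1.7x → x* = 11.6667.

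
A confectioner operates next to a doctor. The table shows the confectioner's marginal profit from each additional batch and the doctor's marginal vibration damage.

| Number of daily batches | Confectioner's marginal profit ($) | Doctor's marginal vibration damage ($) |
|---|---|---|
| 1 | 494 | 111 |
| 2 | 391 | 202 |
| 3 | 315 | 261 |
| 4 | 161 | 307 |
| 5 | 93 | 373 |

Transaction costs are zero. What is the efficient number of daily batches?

3

Bargaining reaches the level where marginal profit last exceeds marginal vibration damage.
That holds through level 3 (315 ≥ 261) but not at 4 (161 < 307).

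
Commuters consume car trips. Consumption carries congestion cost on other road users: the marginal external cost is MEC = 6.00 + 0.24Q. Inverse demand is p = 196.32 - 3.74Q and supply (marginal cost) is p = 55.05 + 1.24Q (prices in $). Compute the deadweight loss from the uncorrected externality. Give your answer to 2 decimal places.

DWL = $15.71

Market equilibrium (private): 55.05 + 1.24Q = 196.32 - 3.74Q → Q_m = 28.3675.
Social marginal benefit = demand − MEC = 190.32 - 3.98Q.
Set SMB = MC: 190.32 - 3.98Q = 55.05 + 1.24Q → Q* = 25.9138.
Height of the DWL triangle at Q_m is MC(Q_m) − SMB(Q_m) = MEC(Q_m) = 12.8082.
DWL = ½ × 2.4537 × 12.8082 = 15.7137.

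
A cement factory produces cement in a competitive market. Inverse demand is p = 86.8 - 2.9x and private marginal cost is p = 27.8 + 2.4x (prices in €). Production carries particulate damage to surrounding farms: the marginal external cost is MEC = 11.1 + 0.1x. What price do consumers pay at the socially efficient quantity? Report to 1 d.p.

P = €61.1

Social marginal cost = private MC + MEC = 38.9 + 2.5x.
Set SMC = demand: 38.9 + 2.5x = 86.8 - 2.9x → x* = 8.8704.
Consumer price on the demand curve at x*: 86.8 − 2.9×8.8704 = 61.0758.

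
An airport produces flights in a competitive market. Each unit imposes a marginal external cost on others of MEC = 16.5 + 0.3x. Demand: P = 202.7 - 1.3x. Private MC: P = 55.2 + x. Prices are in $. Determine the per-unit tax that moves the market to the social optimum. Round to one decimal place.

Social marginal cost = private MC + MEC = 71.7 + 1.3x.
Set SMC = demand: 71.7 + 1.3x = 202.7 - 1.3x → x* = 50.3846.
The Pigouvian tax equals MEC at x*: 16.5 + 0.3×50.3846 = 31.6154.

tax = $31.6 per unit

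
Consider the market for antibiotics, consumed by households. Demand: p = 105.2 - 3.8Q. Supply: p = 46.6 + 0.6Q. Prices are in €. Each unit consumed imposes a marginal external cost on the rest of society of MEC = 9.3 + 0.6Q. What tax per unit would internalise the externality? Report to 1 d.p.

tax = €15.2 per unit

Social marginal benefit = demand − MEC = 95.9 - 4.4Q.
Set SMB = MC: 95.9 - 4.4Q = 46.6 + 0.6Q → Q* = 9.8600.
The Pigouvian tax equals MEC at Q*: 9.3 + 0.6×9.8600 = 15.2160.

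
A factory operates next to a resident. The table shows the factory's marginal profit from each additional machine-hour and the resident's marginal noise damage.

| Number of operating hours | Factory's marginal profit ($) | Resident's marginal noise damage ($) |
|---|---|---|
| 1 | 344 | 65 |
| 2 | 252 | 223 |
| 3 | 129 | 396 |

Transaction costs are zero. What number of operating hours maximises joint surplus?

2

Bargaining reaches the level where marginal profit last exceeds marginal noise damage.
That holds through level 2 (252 ≥ 223) but not at 3 (129 < 396).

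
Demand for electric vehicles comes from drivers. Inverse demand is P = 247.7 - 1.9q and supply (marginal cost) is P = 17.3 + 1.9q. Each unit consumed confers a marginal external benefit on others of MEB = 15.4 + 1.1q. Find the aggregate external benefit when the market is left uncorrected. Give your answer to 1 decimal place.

2955.6

Market equilibrium (private): 17.3 + 1.9q = 247.7 - 1.9q → q_m = 60.6316.
Total external benefit = ∫₀^{q_m} (15.4 + 1.1q) dq = 15.4×60.6316 + ½×1.1×60.6316² = 2955.6316.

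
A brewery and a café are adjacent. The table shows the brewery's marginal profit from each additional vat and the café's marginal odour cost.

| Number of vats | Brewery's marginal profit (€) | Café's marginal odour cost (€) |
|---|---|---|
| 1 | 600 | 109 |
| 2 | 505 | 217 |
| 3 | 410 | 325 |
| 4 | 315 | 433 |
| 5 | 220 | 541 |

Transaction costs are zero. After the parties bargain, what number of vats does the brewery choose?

Bargaining reaches the level where marginal profit last exceeds marginal odour cost.
That holds through level 3 (410 ≥ 325) but not at 4 (315 < 433).

3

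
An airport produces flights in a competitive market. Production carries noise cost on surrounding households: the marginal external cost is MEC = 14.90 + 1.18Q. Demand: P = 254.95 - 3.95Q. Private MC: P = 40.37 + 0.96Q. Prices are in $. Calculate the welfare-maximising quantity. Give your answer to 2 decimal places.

Q* = 32.79

Social marginal cost = private MC + MEC = 55.27 + 2.14Q.
Set SMC = demand: 55.27 + 2.14Q = 254.95 - 3.95Q → Q* = 32.7882.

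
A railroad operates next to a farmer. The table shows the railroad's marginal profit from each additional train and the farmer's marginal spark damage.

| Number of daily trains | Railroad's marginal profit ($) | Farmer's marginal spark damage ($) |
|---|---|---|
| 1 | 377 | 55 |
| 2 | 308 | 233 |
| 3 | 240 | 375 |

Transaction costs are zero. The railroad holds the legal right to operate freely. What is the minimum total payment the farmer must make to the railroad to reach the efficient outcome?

Left alone the railroad would choose level 3 (marginal profit stays positive).
Efficient level: k* = 2 (marginal profit ≥ marginal spark damage through 2).
The farmer must at least cover the railroad's forgone profit from cutting 3→2: 240 = 240.

$240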